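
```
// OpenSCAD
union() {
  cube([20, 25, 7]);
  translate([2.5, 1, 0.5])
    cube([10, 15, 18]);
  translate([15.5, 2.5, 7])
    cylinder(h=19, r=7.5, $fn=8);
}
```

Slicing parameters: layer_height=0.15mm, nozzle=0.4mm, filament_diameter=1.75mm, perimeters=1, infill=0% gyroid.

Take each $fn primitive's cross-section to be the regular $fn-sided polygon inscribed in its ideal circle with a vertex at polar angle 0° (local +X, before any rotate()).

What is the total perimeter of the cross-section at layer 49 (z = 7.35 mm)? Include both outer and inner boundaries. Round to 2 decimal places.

At z = 7.35 mm: the cube does not reach this height (z outside [0, 7]); the cube at (2.5, 1) (footprint 10×15) is included at this height (perimeter 50.00 mm); the r=7.5 cylinder at (15.5, 2.5) gives a regular 8-gon of circumradius 7.5 (constant along its height) (perimeter = 2·8·7.500·sin(180°/8) = 45.92 mm); Merging all regions: the regions partially overlap (shared area 25.42 mm²), so the edge portions inside another operand are dropped and the merged outline is re-measured after clipping — boundary = 74.43 mm. Overall, the cross-section is a single solid region. Total boundary length (outer) = 74.43 mm.

74.43 mm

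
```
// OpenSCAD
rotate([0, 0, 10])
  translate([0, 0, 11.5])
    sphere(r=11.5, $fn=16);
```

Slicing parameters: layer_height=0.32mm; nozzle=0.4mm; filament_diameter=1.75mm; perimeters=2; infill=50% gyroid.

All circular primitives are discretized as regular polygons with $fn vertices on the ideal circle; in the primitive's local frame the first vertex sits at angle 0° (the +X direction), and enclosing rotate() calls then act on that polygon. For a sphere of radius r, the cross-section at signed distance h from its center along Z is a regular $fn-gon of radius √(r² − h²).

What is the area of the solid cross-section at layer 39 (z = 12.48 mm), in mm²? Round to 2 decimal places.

401.94 mm²

At z = 12.48 mm: the r=11.5 sphere contributes a regular 16-gon of circumradius √(11.5²−0.98²) = 11.458 (area = (16/2)·11.458²·sin(360°/16) = 401.94 mm²); (rotated 10° about Z; rotation is an isometry so areas/perimeters/island counts are preserved). Overall, the cross-section is a single solid region. Net area = 401.94 mm².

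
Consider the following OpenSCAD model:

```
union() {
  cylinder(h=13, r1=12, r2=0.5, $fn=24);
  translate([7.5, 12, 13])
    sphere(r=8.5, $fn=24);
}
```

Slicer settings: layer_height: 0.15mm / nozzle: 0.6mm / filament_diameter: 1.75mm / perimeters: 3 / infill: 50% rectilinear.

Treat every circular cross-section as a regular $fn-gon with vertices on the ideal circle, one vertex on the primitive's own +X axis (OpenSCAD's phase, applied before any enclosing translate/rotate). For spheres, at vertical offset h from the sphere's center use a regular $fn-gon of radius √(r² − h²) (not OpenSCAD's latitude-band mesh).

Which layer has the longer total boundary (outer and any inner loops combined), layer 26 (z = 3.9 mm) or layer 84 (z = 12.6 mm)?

Layer 26 (z = 3.9): the cone contributes a regular 24-gon of circumradius 8.550 (interpolated between r1=12 and r2=0.5 at t=0.300) (perimeter = 2·24·8.550·sin(180°/24) = 53.57 mm); the sphere at (7.5, 12) is absent (|z−center|=9.100 > r=8.5); Combining (union): only the cone is present, so the union is just that shape — boundary = 53.57 mm. So its perimeter = 53.57 mm. Layer 84 (z = 12.6): the cone contributes a regular 24-gon of circumradius 0.854 (interpolated between r1=12 and r2=0.5 at t=0.969) (perimeter = 2·24·0.854·sin(180°/24) = 5.35 mm); the sphere at (7.5, 12): section is a regular 24-gon, circumradius = √(r²−h²) = √(8.5²−0.4²) = 8.491 (perimeter = 2·24·8.491·sin(180°/24) = 53.20 mm); Merging all regions: the 2 present regions are separate (no shared area or edge), so areas and boundary lengths simply add and each stays a separate island — boundary = 58.55 mm. So its perimeter = 58.55 mm. Layer 84 is larger (58.55 vs 53.57 mm).

layer 84 (z = 12.6 mm)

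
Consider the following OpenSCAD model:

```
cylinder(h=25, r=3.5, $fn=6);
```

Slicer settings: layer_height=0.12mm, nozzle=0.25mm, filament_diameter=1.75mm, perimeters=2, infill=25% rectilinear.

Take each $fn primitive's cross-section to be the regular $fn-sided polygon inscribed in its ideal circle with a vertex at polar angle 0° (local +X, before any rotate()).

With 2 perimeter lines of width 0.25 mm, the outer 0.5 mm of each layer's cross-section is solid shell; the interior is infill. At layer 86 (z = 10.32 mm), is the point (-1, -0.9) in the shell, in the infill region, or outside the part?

infill

At z = 10.32 mm: the cylinder: section is a regular 6-gon, circumradius r=3.5. Overall, the cross-section is a single solid region. The nearest boundary edge runs (-3.50, 0.00)→(-1.75, -3.03); distance from the point to it = 1.72 mm. The point is inside the cross-section and 1.72 mm from the nearest boundary — more than the 0.5 mm shell width (2 × 0.25), so it's in the infill interior.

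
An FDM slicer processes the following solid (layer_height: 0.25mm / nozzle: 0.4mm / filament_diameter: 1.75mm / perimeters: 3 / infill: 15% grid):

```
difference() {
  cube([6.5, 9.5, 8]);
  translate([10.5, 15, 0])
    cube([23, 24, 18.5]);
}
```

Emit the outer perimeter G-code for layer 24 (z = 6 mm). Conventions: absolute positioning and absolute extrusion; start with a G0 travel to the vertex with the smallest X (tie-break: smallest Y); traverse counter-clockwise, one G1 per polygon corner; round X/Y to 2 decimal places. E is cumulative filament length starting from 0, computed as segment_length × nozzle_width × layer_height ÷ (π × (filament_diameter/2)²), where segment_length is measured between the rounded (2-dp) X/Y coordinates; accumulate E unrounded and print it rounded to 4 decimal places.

G0 X0.00 Y0.00 Z6.00
G1 X6.50 Y0.00 E0.2702
G1 X6.50 Y9.50 E0.6652
G1 X0.00 Y9.50 E0.9354
G1 X0.00 Y0.00 E1.3304

At z = 6 mm: the 6.5×9.5 cube contributes its full rectangle; the cube at (10.5, 15) is present — its section is the full 23×24 rectangle; Taking the first minus the rest: starting from the 6.5×9.5 cube, the 23×24 cube at (10.5, 15) misses the remaining region (no effect) — 1 connected region. The outline is a single polygon with 4 vertices. Extrusion per mm of travel: 0.4 × 0.25 / (π × 0.875²) = 0.041575. Accumulating E over each segment gives final E = 1.3304.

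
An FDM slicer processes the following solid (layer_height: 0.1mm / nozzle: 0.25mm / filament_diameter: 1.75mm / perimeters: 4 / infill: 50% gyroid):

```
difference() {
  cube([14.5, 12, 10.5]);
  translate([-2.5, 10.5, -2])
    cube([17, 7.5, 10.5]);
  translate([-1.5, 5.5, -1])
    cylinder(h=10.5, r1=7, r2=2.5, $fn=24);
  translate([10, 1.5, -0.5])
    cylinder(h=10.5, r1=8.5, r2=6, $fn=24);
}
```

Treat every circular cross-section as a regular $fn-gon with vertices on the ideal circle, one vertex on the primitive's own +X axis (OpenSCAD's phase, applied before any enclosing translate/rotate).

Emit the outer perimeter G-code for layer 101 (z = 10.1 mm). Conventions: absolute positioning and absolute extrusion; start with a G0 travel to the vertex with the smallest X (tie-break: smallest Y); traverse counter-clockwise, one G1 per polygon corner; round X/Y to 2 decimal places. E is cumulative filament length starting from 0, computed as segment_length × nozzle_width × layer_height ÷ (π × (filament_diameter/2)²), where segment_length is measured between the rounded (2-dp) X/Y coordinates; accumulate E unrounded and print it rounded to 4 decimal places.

G0 X0.00 Y0.00 Z10.10
G1 X14.50 Y0.00 E0.1507
G1 X14.50 Y12.00 E0.2754
G1 X0.00 Y12.00 E0.4261
G1 X0.00 Y0.00 E0.5509

At z = 10.1 mm: the cube (footprint 14.5×12) is included at this height; the cube at (-2.5, 10.5) does not reach this height (z outside [-2, 8.5]); the cone at (-1.5, 5.5) is not intersected at this z (z outside [-1, 9.5]); the cone at (10, 1.5) does not reach this height (z outside [-0.5, 10]); Subtracting the remaining from the first: none of the subtracted shapes is present at this height, so the 14.5×12 cube is unchanged — 1 connected region. The outline is a single polygon with 4 vertices. Extrusion per mm of travel: 0.25 × 0.1 / (π × 0.875²) = 0.010394. Accumulating E over each segment gives final E = 0.5509.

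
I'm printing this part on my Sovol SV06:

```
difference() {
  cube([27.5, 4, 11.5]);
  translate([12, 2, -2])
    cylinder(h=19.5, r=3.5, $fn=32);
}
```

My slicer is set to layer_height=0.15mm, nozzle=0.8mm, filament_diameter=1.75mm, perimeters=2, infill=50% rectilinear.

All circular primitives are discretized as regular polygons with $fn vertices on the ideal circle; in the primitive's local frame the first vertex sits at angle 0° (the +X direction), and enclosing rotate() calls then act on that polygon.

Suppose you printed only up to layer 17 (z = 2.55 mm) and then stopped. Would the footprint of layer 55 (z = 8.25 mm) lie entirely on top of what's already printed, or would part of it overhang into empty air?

entirely on top

Compare the two slices. At z = 2.55: the cube is present — its section is the full 27.5×4 rectangle (area 110.00 mm²); the cylinder at (12, 2): section is a regular 32-gon, circumradius r=3.5 (area = (32/2)·3.500²·sin(360°/32) = 38.24 mm²); Taking the first minus the rest: starting from the 27.5×4 cube (110.00 mm²), the r=3.5 cylinder at (12, 2) partially overlaps it — only the 26.30 mm² overlap (of its 38.24 mm²) is removed, clipping the outline — area = 83.70 mm². At z = 8.25: the cube is present — its section is the full 27.5×4 rectangle (area 110.00 mm²); the r=3.5 cylinder at (12, 2) contributes a regular 32-gon of circumradius 3.5 (area = (32/2)·3.500²·sin(360°/32) = 38.24 mm²); Taking the first minus the rest: starting from the 27.5×4 cube (110.00 mm²), the r=3.5 cylinder at (12, 2) partially overlaps it — only the 26.30 mm² overlap (of its 38.24 mm²) is removed, clipping the outline — area = 83.70 mm². Checking containment: the cross-section at z = 8.25 is a subset of the cross-section at z = 2.55.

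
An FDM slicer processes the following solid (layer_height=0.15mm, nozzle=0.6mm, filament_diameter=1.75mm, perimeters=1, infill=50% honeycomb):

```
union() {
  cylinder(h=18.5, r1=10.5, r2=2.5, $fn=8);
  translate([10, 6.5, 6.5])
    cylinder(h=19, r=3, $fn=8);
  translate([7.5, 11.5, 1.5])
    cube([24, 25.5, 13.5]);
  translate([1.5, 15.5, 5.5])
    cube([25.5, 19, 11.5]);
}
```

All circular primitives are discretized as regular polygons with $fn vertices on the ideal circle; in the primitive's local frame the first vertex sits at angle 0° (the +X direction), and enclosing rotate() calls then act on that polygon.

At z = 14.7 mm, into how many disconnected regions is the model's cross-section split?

3

At z = 14.7 mm: the cone: at t=0.795 of its height the radius interpolates to r₁+(r₂−r₁)t = 4.143, giving a regular 8-gon of that circumradius; the r=3 cylinder at (10, 6.5) gives a regular 8-gon of circumradius 3 (constant along its height); the cube at (7.5, 11.5) (footprint 24×25.5) is included at this height; the 25.5×19 cube at (1.5, 15.5) contributes its full rectangle; Combining (union): the regions partially overlap (shared area 370.50 mm²), so overlapping operands fuse into one piece — 3 connected regions. The result has 3 disconnected regions.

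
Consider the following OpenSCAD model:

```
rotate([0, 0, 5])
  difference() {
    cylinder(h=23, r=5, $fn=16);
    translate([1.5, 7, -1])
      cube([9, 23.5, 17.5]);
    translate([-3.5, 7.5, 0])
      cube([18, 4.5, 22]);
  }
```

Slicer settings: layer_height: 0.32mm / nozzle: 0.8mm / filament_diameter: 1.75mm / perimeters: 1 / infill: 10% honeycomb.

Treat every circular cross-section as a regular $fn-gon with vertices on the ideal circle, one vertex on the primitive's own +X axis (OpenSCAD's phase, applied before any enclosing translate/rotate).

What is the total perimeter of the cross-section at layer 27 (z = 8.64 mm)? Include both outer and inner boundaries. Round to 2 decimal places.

At z = 8.64 mm: the r=5 cylinder gives a regular 16-gon of circumradius 5 (constant along its height) (perimeter = 2·16·5.000·sin(180°/16) = 31.21 mm); the cube at (1.5, 7) is present — its section is the full 9×23.5 rectangle (perimeter 65.00 mm); the cube at (-3.5, 7.5) (footprint 18×4.5) is included at this height (perimeter 45.00 mm); Taking the first minus the rest: starting from the r=5 cylinder, the 9×23.5 cube at (1.5, 7) misses the remaining region (no effect); the 18×4.5 cube at (-3.5, 7.5) misses the remaining region (no effect) — boundary = 31.21 mm; (rotated 5° about Z; rotation is an isometry so areas/perimeters/island counts are preserved). Overall, the cross-section is a single solid region. Total boundary length (outer) = 31.21 mm.

31.21 mm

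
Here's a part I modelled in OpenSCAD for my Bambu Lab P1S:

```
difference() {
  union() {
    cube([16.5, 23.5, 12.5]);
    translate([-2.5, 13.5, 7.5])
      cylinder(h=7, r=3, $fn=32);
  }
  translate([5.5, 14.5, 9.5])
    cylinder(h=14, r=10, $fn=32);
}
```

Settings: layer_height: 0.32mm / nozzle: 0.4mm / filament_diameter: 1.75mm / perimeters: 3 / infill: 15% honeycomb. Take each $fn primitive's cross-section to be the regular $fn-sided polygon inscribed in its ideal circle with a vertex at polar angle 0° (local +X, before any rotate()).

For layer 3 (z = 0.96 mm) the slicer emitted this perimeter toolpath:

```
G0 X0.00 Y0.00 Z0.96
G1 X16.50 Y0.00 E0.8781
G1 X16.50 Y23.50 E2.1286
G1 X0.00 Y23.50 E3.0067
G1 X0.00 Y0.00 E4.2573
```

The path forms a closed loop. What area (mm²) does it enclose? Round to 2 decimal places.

387.75 mm²

Apply the shoelace formula to the sequence of (X, Y) vertices; enclosed area = 387.75 mm².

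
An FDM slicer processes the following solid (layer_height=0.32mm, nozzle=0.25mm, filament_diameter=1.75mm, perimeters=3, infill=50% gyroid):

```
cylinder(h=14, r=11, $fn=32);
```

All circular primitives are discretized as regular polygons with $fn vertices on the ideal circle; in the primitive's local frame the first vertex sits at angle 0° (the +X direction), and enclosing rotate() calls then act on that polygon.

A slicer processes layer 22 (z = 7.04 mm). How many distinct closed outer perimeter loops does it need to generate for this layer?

1

At z = 7.04 mm: the r=11 cylinder contributes a regular 32-gon of circumradius 11. The result has 1 disconnected region.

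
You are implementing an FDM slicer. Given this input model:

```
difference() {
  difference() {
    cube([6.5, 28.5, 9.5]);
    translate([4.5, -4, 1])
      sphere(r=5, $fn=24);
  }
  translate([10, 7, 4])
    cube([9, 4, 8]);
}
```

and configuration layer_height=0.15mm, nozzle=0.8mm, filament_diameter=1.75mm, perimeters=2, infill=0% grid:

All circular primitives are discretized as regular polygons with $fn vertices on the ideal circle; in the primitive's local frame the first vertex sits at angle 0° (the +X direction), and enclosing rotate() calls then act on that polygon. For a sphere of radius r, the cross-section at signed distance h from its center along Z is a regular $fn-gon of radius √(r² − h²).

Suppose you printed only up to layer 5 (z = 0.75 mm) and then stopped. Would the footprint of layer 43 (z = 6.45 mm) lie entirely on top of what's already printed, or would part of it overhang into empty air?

Compare the two slices. At z = 0.75: the 6.5×28.5 cube contributes its full rectangle (area 185.25 mm²); the r=5 sphere at (4.5, -4) slices to a regular 24-gon of circumradius 4.994 (√(r²−h²) with h=0.25 from center) (area = (24/2)·4.994²·sin(360°/24) = 77.45 mm²); Subtracting the remaining from the first: starting from the 6.5×28.5 cube (185.25 mm²), the r=5 sphere at (4.5, -4) partially overlaps it — only the 3.59 mm² overlap (of its 77.45 mm²) is removed, clipping the outline — area = 181.66 mm²; the cube at (10, 7) does not reach this height (z outside [4, 12]); Subtracting the remaining from the first: none of the subtracted shapes is present at this height, so that combined region is unchanged — area = 181.66 mm². At z = 6.45: the 6.5×28.5 cube contributes its full rectangle (area 185.25 mm²); the sphere at (4.5, -4) does not reach this height (|z−center|=5.450 > r=5); After the difference (first − rest): none of the subtracted shapes is present at this height, so the 6.5×28.5 cube is unchanged — area = 185.25 mm²; the 9×4 cube at (10, 7) contributes its full rectangle (area 36.00 mm²); After the difference (first − rest): starting from the result so far (185.25 mm²), the 9×4 cube at (10, 7) misses the remaining region (no effect) — area = 185.25 mm². Checking containment: at z = 6.45 the cross-section extends beyond the z = 0.75 cross-section by about 3.59 mm².

part overhangs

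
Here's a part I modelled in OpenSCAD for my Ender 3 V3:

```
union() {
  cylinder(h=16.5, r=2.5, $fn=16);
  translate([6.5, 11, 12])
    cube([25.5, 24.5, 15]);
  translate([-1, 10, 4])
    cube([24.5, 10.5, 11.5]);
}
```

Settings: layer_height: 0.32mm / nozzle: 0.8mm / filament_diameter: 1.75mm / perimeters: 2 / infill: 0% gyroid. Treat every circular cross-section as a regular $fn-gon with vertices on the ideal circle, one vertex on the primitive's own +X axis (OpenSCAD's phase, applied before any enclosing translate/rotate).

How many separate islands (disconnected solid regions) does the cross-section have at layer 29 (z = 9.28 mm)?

At z = 9.28 mm: the r=2.5 cylinder gives a regular 16-gon of circumradius 2.5 (constant along its height); the cube at (6.5, 11) is absent (z outside [12, 27]); the 24.5×10.5 cube at (-1, 10) contributes its full rectangle; Combining (union): the 2 present regions are separate (no shared area or edge), so areas and boundary lengths simply add and each stays a separate island — 2 connected regions. Overall, the cross-section has 2 separate islands. Island count = 2.

2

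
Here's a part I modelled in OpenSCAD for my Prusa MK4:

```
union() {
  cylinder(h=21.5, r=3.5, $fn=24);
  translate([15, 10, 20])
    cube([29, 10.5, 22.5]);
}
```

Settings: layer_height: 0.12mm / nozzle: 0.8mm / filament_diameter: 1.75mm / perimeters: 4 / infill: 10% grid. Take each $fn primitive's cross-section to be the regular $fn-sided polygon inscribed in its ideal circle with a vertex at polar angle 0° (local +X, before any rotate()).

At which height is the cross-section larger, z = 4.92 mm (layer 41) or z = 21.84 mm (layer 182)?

layer 182 (z = 21.84 mm)

Layer 41 (z = 4.92): the r=3.5 cylinder contributes a regular 24-gon of circumradius 3.5 (area = (24/2)·3.500²·sin(360°/24) = 38.05 mm²); the cube at (15, 10) is not intersected at this z (z outside [20, 42.5]); Merging all regions: only the r=3.5 cylinder is present, so the union is just that shape — area = 38.05 mm². So its area = 38.05 mm². Layer 182 (z = 21.84): the cylinder does not reach this height (z outside [0, 21.5]); the cube at (15, 10) is present — its section is the full 29×10.5 rectangle (area 304.50 mm²); Merging all regions: only the 29×10.5 cube at (15, 10) is present, so the union is just that shape — area = 304.50 mm². So its area = 304.50 mm². Layer 182 is larger (304.50 vs 38.05 mm²).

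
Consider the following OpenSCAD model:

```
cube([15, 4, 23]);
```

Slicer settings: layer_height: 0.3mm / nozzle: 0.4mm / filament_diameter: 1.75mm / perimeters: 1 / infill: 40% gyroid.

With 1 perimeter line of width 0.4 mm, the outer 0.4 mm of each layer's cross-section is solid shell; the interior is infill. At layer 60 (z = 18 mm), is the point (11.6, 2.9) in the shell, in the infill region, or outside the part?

At z = 18 mm: the 15×4 cube contributes its full rectangle. Overall, the cross-section is a single solid region. The nearest boundary edge runs (15.00, 4.00)→(0.00, 4.00); distance from the point to it = 1.10 mm. The point is inside the cross-section and 1.10 mm from the nearest boundary — more than the 0.4 mm shell width (1 × 0.4), so it's in the infill interior.

infill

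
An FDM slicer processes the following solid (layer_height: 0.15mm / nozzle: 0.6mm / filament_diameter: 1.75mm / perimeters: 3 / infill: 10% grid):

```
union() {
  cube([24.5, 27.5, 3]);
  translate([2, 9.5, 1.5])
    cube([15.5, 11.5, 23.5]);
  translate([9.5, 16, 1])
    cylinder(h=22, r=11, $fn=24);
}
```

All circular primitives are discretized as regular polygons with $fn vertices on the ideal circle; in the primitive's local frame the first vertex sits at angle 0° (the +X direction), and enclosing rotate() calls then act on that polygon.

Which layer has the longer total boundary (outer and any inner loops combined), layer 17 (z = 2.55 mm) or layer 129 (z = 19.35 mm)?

layer 17 (z = 2.55 mm)

Layer 17 (z = 2.55): the cube is present — its section is the full 24.5×27.5 rectangle (perimeter 104.00 mm); the cube at (2, 9.5) (footprint 15.5×11.5) is included at this height (perimeter 54.00 mm); the cylinder at (9.5, 16): section is a regular 24-gon, circumradius r=11 (perimeter = 2·24·11.000·sin(180°/24) = 68.92 mm); Combining (union): the regions partially overlap (shared area 543.53 mm²), so the edge portions inside another operand are dropped and the merged outline is re-measured after clipping — boundary = 104.50 mm. So its perimeter = 104.50 mm. Layer 129 (z = 19.35): the cube is absent (z outside [0, 3]); the cube at (2, 9.5) is present — its section is the full 15.5×11.5 rectangle (perimeter 54.00 mm); the r=11 cylinder at (9.5, 16) gives a regular 24-gon of circumradius 11 (constant along its height) (perimeter = 2·24·11.000·sin(180°/24) = 68.92 mm); Merging all regions: the 15.5×11.5 cube at (2, 9.5) lies entirely inside the r=11 cylinder at (9.5, 16), so the union is just the r=11 cylinder at (9.5, 16) — boundary = 68.92 mm. So its perimeter = 68.92 mm. Layer 17 is larger (104.50 vs 68.92 mm).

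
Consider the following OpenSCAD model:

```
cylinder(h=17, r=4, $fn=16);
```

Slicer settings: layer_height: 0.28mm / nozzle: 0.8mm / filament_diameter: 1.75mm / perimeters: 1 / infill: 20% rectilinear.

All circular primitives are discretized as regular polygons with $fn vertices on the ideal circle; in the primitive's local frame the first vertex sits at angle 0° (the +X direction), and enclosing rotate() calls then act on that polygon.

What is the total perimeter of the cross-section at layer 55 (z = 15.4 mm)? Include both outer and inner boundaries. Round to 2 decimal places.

24.97 mm

At z = 15.4 mm: the cylinder: section is a regular 16-gon, circumradius r=4 (perimeter = 2·16·4.000·sin(180°/16) = 24.97 mm). Overall, the cross-section is a single solid region. Total boundary length (outer) = 24.97 mm.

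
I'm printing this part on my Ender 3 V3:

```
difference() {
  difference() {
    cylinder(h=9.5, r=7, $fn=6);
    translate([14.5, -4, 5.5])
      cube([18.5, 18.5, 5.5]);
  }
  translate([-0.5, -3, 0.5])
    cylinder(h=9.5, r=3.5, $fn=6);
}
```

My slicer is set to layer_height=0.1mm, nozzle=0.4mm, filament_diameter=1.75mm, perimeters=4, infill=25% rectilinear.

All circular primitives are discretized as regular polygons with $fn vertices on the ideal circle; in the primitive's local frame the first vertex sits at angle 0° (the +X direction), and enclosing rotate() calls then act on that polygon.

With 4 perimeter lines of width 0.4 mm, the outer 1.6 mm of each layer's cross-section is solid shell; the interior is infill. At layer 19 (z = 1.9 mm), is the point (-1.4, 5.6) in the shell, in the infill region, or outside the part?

shell

At z = 1.9 mm: the cylinder: section is a regular 6-gon, circumradius r=7; the cube at (14.5, -4) is not intersected at this z (z outside [5.5, 11]); Taking the first minus the rest: none of the subtracted shapes is present at this height, so the r=7 cylinder is unchanged — 1 connected region; the r=3.5 cylinder at (-0.5, -3) gives a regular 6-gon of circumradius 3.5 (constant along its height); Taking the first minus the rest: starting from that combined region, the r=3.5 cylinder at (-0.5, -3) lies wholly inside it (removes its full 31.83 mm² and its 21.00 mm outline becomes a hole wall) — 1 connected region with 1 hole. Overall, the cross-section is one region with 1 hole. The nearest boundary edge runs (-3.50, 6.06)→(3.50, 6.06); distance from the point to it = 0.46 mm. The point is inside the cross-section, 0.46 mm from the nearest boundary — within the 1.6 mm shell band (4 × 0.4).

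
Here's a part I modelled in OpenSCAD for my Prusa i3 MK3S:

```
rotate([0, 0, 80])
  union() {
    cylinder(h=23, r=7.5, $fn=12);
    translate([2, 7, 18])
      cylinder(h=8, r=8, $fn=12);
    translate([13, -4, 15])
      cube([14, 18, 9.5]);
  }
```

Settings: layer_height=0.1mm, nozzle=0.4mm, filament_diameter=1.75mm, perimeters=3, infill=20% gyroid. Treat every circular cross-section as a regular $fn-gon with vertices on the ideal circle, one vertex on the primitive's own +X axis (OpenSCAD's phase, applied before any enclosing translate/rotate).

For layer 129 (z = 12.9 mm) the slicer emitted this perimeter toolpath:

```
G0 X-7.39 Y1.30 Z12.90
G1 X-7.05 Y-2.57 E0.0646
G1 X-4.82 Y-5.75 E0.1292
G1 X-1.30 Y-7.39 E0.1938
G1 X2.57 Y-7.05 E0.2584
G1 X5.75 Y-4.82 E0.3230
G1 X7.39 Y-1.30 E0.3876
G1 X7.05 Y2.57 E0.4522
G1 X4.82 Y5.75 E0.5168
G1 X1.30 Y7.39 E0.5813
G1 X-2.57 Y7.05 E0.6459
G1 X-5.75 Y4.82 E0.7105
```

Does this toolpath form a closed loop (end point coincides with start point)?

Start point (G0): (-7.39, 1.30). End point (last G1): the path does not return to the start — open.

no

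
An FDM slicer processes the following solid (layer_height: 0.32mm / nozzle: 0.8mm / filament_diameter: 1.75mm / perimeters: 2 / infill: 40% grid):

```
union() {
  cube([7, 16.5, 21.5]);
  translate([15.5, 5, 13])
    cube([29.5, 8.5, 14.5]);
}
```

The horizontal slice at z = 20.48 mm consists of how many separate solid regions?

At z = 20.48 mm: the 7×16.5 cube contributes its full rectangle; the cube at (15.5, 5) is present — its section is the full 29.5×8.5 rectangle; Combining (union): the 2 present regions are separate (no shared area or edge), so areas and boundary lengths simply add and each stays a separate island — 2 connected regions. The result has 2 disconnected regions.

2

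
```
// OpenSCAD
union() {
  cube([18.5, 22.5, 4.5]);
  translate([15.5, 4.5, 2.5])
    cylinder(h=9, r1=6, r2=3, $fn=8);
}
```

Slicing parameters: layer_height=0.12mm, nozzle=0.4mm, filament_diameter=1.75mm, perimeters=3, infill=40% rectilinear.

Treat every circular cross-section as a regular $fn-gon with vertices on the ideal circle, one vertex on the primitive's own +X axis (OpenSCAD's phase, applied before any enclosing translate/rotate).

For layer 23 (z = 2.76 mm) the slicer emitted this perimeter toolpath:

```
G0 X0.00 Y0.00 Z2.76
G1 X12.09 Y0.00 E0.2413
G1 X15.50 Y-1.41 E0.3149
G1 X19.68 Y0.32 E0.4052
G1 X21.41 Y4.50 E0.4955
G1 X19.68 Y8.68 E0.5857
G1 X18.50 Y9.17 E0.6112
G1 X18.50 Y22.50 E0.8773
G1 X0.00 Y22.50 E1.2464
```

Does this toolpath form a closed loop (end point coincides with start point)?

Start point (G0): (0.00, 0.00). End point (last G1): the path does not return to the start — open.

no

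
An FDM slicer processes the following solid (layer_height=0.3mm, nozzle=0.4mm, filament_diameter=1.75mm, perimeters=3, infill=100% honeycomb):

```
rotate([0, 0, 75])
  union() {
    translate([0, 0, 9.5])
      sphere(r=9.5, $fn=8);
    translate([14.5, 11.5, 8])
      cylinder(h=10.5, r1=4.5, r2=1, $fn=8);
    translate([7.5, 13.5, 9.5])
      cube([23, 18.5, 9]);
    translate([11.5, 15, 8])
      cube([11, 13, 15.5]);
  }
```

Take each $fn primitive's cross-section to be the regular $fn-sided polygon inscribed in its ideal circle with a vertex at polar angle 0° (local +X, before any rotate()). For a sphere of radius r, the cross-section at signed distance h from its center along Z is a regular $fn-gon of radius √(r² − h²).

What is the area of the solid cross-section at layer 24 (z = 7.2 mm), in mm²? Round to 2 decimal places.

At z = 7.2 mm: the sphere: section is a regular 8-gon, circumradius = √(r²−h²) = √(9.5²−2.3²) = 9.217 (area = (8/2)·9.217²·sin(360°/8) = 240.30 mm²); the cone at (14.5, 11.5) is not intersected at this z (z outside [8, 18.5]); the cube at (7.5, 13.5) is not intersected at this z (z outside [9.5, 18.5]); the cube at (11.5, 15) is not intersected at this z (z outside [8, 23.5]); Taking the union: only the r=9.5 sphere is present, so the union is just that shape — area = 240.30 mm²; (whole slice rotated 75° about Z — lengths, areas and connectivity unchanged). Overall, the cross-section is a single solid region. Net area = 240.30 mm².

240.30 mm²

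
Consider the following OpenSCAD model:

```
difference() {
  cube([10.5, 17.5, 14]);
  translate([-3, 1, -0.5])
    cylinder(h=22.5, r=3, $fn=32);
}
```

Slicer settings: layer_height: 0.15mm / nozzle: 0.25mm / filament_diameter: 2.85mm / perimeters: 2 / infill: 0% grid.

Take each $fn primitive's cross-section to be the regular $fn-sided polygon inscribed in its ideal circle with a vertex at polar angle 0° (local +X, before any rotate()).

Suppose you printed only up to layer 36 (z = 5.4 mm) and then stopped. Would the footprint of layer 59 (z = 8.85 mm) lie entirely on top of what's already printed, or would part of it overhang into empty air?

entirely on top

Compare the two slices. At z = 5.4: the 10.5×17.5 cube contributes its full rectangle (area 183.75 mm²); the r=3 cylinder at (-3, 1) gives a regular 32-gon of circumradius 3 (constant along its height) (area = (32/2)·3.000²·sin(360°/32) = 28.09 mm²); Subtracting the remaining from the first: starting from the 10.5×17.5 cube (183.75 mm²), the r=3 cylinder at (-3, 1) misses the remaining region (no effect) — area = 183.75 mm². At z = 8.85: the cube (footprint 10.5×17.5) is included at this height (area 183.75 mm²); the r=3 cylinder at (-3, 1) contributes a regular 32-gon of circumradius 3 (area = (32/2)·3.000²·sin(360°/32) = 28.09 mm²); After the difference (first − rest): starting from the 10.5×17.5 cube (183.75 mm²), the r=3 cylinder at (-3, 1) misses the remaining region (no effect) — area = 183.75 mm². Checking containment: the cross-section at z = 8.85 is a subset of the cross-section at z = 5.4.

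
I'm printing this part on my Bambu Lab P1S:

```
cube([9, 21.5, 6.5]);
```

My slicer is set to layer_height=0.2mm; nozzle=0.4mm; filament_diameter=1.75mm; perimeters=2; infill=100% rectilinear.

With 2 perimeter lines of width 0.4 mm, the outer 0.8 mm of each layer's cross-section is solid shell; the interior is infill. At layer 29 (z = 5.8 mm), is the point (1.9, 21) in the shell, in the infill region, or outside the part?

At z = 5.8 mm: the cube is present — its section is the full 9×21.5 rectangle. Overall, the cross-section is a single solid region. The nearest boundary edge runs (9.00, 21.50)→(0.00, 21.50); distance from the point to it = 0.50 mm. The point is inside the cross-section, 0.50 mm from the nearest boundary — within the 0.8 mm shell band (2 × 0.4).

shell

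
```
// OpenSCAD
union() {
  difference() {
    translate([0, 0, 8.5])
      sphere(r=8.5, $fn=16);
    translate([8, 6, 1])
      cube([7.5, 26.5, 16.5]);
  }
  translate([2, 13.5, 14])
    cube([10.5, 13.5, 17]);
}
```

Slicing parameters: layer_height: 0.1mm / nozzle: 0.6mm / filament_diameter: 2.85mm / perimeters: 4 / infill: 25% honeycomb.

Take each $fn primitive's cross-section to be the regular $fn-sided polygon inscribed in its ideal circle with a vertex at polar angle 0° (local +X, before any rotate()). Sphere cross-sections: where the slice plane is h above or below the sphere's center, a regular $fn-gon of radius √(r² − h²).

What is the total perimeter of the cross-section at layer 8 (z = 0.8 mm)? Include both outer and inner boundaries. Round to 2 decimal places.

At z = 0.8 mm: the r=8.5 sphere contributes a regular 16-gon of circumradius √(8.5²−7.7²) = 3.600 (perimeter = 2·16·3.600·sin(180°/16) = 22.47 mm); the cube at (8, 6) is absent (z outside [1, 17.5]); Subtracting the remaining from the first: none of the subtracted shapes is present at this height, so the r=8.5 sphere is unchanged — boundary = 22.47 mm; the cube at (2, 13.5) is absent (z outside [14, 31]); Combining (union): only that combined region is present, so the union is just that shape — boundary = 22.47 mm. Overall, the cross-section is a single solid region. Total boundary length (outer) = 22.47 mm.

22.47 mm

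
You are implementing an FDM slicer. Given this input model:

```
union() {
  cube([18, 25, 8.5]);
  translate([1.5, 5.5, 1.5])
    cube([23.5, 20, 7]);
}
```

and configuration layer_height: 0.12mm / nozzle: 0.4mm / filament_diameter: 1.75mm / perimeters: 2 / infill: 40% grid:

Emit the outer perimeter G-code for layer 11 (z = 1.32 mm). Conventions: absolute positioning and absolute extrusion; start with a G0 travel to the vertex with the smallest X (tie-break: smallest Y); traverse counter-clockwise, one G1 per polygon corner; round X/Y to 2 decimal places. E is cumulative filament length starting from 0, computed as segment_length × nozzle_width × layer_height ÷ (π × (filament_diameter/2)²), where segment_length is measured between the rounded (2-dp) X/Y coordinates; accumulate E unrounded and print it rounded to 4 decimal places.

G0 X0.00 Y0.00 Z1.32
G1 X18.00 Y0.00 E0.3592
G1 X18.00 Y25.00 E0.8581
G1 X0.00 Y25.00 E1.2173
G1 X0.00 Y0.00 E1.7162

At z = 1.32 mm: the cube (footprint 18×25) is included at this height; the cube at (1.5, 5.5) does not reach this height (z outside [1.5, 8.5]); Merging all regions: only the 18×25 cube is present, so the union is just that shape — 1 connected region. The outline is a single polygon with 4 vertices. Extrusion per mm of travel: 0.4 × 0.12 / (π × 0.875²) = 0.019956. Accumulating E over each segment gives final E = 1.7162.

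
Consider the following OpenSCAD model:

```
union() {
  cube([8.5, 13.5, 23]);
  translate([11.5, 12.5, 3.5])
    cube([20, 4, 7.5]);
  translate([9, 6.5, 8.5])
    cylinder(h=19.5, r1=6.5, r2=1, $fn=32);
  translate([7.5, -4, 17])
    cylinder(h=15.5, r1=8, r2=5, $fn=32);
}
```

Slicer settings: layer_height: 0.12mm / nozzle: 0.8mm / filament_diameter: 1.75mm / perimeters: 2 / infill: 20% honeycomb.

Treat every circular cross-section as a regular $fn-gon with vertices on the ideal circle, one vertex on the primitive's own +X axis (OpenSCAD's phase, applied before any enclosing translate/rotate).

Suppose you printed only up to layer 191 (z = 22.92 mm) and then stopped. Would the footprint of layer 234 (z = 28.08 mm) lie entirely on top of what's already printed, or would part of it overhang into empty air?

Compare the two slices. At z = 22.92: the 8.5×13.5 cube contributes its full rectangle (area 114.75 mm²); the cube at (11.5, 12.5) is absent (z outside [3.5, 11]); the cone at (9, 6.5): at t=0.739 of its height the radius interpolates to r₁+(r₂−r₁)t = 2.433, giving a regular 32-gon of that circumradius (area = (32/2)·2.433²·sin(360°/32) = 18.47 mm²); the cone at (7.5, -4): at t=0.382 of its height the radius interpolates to r₁+(r₂−r₁)t = 6.854, giving a regular 32-gon of that circumradius (area = (32/2)·6.854²·sin(360°/32) = 146.65 mm²); Combining (union): the regions partially overlap — summed areas 279.87 mm² minus the doubly-counted overlap 20.62 mm² gives 259.25 mm² — area = 259.25 mm². At z = 28.08: the cube does not reach this height (z outside [0, 23]); the cube at (11.5, 12.5) is absent (z outside [3.5, 11]); the cone at (9, 6.5) is absent (z outside [8.5, 28]); the cone at (7.5, -4) (r1=8→r2=5) has section circumradius 5.855 here — a regular 32-gon (area = (32/2)·5.855²·sin(360°/32) = 107.02 mm²); Taking the union: only the cone at (7.5, -4) is present, so the union is just that shape — area = 107.02 mm². Checking containment: the cross-section at z = 28.08 is a subset of the cross-section at z = 22.92.

entirely on top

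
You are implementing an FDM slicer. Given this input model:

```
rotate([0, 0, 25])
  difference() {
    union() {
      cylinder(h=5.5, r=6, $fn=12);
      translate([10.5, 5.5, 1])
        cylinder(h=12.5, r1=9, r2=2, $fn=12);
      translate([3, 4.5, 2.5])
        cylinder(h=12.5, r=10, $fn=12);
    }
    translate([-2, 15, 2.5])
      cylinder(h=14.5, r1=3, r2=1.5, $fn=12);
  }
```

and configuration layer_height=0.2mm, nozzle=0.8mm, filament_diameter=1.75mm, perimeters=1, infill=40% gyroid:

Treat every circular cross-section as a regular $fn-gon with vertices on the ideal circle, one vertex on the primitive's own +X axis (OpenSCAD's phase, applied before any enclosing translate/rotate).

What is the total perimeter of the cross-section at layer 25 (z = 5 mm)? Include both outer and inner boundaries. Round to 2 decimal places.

At z = 5 mm: the cylinder: section is a regular 12-gon, circumradius r=6 (perimeter = 2·12·6.000·sin(180°/12) = 37.27 mm); the cone at (10.5, 5.5): at t=0.320 of its height the radius interpolates to r₁+(r₂−r₁)t = 6.760, giving a regular 12-gon of that circumradius (perimeter = 2·12·6.760·sin(180°/12) = 41.99 mm); the r=10 cylinder at (3, 4.5) contributes a regular 12-gon of circumradius 10 (perimeter = 2·12·10.000·sin(180°/12) = 62.12 mm); Combining (union): the regions partially overlap (shared area 183.87 mm²), so the edge portions inside another operand are dropped and the merged outline is re-measured after clipping — boundary = 70.76 mm; the cone at (-2, 15) (r1=3→r2=1.5) has section circumradius 2.741 here — a regular 12-gon (perimeter = 2·12·2.741·sin(180°/12) = 17.03 mm); After the difference (first − rest): starting from that combined region, the cone at (-2, 15) partially overlaps it — only the 2.10 mm² overlap (of its 22.55 mm²) is removed, clipping the outline — boundary = 71.01 mm; (rotated 25° about Z; rotation is an isometry so areas/perimeters/island counts are preserved). Overall, the cross-section is a single solid region. Total boundary length (outer) = 71.01 mm.

71.01 mm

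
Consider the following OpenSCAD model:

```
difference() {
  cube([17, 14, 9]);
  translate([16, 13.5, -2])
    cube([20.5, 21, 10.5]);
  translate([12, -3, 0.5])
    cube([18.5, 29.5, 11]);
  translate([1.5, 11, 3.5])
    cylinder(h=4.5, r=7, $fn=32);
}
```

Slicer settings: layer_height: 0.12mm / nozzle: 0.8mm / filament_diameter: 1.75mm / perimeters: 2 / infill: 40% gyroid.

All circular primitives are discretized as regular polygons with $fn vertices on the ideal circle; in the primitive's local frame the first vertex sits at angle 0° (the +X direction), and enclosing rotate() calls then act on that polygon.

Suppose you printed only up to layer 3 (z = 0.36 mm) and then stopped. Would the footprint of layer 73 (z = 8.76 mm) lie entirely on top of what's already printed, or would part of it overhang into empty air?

Compare the two slices. At z = 0.36: the cube is present — its section is the full 17×14 rectangle (area 238.00 mm²); the cube at (16, 13.5) (footprint 20.5×21) is included at this height (area 430.50 mm²); the cube at (12, -3) is absent (z outside [0.5, 11.5]); the cylinder at (1.5, 11) is not intersected at this z (z outside [3.5, 8]); Taking the first minus the rest: starting from the 17×14 cube (238.00 mm²), the 20.5×21 cube at (16, 13.5) partially overlaps it — only the 0.50 mm² overlap (of its 430.50 mm²) is removed, clipping the outline — area = 237.50 mm². At z = 8.76: the cube (footprint 17×14) is included at this height (area 238.00 mm²); the cube at (16, 13.5) is absent (z outside [-2, 8.5]); the 18.5×29.5 cube at (12, -3) contributes its full rectangle (area 545.75 mm²); the cylinder at (1.5, 11) is not intersected at this z (z outside [3.5, 8]); After the difference (first − rest): starting from the 17×14 cube (238.00 mm²), the 18.5×29.5 cube at (12, -3) partially overlaps it — only the 70.00 mm² overlap (of its 545.75 mm²) is removed, clipping the outline — area = 168.00 mm². Checking containment: the cross-section at z = 8.76 is a subset of the cross-section at z = 0.36.

entirely on top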